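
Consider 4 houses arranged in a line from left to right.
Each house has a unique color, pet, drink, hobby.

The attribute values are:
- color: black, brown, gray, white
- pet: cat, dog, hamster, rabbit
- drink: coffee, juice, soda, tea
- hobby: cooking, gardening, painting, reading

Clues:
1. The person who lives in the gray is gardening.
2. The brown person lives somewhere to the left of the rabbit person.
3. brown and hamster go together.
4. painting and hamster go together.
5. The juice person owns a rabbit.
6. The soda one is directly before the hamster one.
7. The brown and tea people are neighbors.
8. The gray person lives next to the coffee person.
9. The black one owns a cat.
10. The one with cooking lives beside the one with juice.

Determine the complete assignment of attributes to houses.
Solution:

House | Color | Pet | Drink | Hobby
-----------------------------------
  1   | gray | dog | soda | gardening
  2   | brown | hamster | coffee | painting
  3   | black | cat | tea | cooking
  4   | white | rabbit | juice | reading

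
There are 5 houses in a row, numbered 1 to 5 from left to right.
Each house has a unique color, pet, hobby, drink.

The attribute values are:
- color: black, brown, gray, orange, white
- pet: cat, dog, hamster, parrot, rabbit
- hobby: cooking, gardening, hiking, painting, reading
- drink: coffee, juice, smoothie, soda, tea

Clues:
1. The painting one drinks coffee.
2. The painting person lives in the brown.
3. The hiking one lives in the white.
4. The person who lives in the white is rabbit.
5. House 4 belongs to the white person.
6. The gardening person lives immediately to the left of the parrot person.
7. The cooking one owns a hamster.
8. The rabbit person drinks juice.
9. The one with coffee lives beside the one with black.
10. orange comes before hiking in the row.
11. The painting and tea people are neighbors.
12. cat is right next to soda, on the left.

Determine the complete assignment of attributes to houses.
Solution:

House | Color | Pet | Hobby | Drink
-----------------------------------
  1   | brown | dog | painting | coffee
  2   | black | cat | gardening | tea
  3   | orange | parrot | reading | soda
  4   | white | rabbit | hiking | juice
  5   | gray | hamster | cooking | smoothie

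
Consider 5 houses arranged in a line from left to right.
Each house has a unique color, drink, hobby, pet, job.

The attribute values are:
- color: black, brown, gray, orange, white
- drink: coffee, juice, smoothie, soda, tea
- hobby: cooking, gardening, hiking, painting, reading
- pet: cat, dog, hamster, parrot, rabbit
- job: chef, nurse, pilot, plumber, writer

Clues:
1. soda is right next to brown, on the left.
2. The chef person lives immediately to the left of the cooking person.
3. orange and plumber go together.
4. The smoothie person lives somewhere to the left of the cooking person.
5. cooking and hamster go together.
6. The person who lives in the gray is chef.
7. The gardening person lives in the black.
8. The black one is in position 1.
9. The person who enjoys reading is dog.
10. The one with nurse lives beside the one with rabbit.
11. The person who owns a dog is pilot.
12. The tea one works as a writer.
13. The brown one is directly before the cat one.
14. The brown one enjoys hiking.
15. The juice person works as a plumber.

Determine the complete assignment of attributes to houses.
Solution:

House | Color | Drink | Hobby | Pet | Job
-----------------------------------------
  1   | black | soda | gardening | parrot | nurse
  2   | brown | tea | hiking | rabbit | writer
  3   | gray | smoothie | painting | cat | chef
  4   | orange | juice | cooking | hamster | plumber
  5   | white | coffee | reading | dog | pilot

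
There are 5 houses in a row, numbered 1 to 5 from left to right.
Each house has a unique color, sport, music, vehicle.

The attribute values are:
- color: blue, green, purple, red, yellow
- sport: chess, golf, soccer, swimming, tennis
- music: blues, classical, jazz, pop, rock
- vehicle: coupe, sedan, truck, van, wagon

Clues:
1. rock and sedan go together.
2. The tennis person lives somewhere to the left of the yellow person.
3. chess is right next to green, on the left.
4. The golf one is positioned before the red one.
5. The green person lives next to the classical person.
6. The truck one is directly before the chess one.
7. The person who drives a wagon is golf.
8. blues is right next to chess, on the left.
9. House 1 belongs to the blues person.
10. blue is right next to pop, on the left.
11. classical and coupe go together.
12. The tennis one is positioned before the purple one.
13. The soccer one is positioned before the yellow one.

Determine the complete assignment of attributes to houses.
Solution:

House | Color | Sport | Music | Vehicle
---------------------------------------
  1   | blue | tennis | blues | truck
  2   | purple | chess | pop | van
  3   | green | golf | jazz | wagon
  4   | red | soccer | classical | coupe
  5   | yellow | swimming | rock | sedan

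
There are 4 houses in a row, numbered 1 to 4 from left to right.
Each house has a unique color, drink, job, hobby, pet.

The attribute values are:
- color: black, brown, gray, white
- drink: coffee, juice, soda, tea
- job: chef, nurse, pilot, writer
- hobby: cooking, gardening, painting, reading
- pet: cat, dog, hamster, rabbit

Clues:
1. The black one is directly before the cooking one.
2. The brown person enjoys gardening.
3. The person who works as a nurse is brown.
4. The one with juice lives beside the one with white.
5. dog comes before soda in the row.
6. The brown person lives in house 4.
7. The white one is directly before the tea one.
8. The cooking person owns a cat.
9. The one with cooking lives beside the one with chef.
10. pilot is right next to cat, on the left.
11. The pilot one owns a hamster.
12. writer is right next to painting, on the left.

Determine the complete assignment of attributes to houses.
Solution:

House | Color | Drink | Job | Hobby | Pet
-----------------------------------------
  1   | black | juice | pilot | reading | hamster
  2   | white | coffee | writer | cooking | cat
  3   | gray | tea | chef | painting | dog
  4   | brown | soda | nurse | gardening | rabbit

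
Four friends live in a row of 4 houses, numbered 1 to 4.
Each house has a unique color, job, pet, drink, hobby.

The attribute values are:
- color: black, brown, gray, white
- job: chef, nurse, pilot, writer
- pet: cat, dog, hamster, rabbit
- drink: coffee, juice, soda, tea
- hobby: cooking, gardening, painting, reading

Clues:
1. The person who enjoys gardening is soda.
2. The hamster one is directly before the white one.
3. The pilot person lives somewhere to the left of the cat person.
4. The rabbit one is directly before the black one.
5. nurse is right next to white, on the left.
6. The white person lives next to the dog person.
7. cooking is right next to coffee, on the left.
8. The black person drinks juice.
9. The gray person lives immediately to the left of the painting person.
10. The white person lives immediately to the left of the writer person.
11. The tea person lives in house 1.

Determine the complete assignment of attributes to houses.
Solution:

House | Color | Job | Pet | Drink | Hobby
-----------------------------------------
  1   | gray | nurse | hamster | tea | cooking
  2   | white | pilot | rabbit | coffee | painting
  3   | black | writer | dog | juice | reading
  4   | brown | chef | cat | soda | gardening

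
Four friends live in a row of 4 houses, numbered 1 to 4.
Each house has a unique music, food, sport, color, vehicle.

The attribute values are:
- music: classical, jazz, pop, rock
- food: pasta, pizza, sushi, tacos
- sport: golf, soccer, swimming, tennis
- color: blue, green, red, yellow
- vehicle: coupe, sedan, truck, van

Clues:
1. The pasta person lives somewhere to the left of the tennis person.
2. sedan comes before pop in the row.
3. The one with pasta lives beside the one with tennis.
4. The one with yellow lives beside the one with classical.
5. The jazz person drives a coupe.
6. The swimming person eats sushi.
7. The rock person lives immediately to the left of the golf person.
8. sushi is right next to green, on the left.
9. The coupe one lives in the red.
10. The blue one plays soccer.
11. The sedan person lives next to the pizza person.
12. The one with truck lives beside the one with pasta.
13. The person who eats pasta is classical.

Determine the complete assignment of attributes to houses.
Solution:

House | Music | Food | Sport | Color | Vehicle
----------------------------------------------
  1   | rock | sushi | swimming | yellow | truck
  2   | classical | pasta | golf | green | sedan
  3   | jazz | pizza | tennis | red | coupe
  4   | pop | tacos | soccer | blue | van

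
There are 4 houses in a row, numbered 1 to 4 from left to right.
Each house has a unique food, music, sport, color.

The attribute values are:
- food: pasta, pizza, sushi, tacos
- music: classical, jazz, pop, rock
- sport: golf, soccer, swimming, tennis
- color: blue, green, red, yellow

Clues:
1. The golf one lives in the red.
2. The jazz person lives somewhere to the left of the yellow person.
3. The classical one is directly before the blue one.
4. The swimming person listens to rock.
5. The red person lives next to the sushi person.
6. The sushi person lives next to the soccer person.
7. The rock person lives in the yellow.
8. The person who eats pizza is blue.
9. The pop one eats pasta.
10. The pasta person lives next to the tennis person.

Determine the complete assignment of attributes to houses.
Solution:

House | Food | Music | Sport | Color
------------------------------------
  1   | pasta | pop | golf | red
  2   | sushi | classical | tennis | green
  3   | pizza | jazz | soccer | blue
  4   | tacos | rock | swimming | yellow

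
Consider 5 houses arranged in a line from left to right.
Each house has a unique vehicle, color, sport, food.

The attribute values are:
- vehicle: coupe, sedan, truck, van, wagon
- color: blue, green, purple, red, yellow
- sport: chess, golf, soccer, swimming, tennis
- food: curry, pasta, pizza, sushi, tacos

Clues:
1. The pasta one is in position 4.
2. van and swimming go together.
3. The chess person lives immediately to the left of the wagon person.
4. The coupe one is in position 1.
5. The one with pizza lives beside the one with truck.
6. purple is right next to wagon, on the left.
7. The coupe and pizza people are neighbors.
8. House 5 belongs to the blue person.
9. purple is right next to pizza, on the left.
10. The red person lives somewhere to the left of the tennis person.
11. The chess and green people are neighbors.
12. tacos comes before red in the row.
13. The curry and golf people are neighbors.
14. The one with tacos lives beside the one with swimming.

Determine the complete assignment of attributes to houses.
Solution:

House | Vehicle | Color | Sport | Food
--------------------------------------
  1   | coupe | purple | chess | curry
  2   | wagon | green | golf | pizza
  3   | truck | yellow | soccer | tacos
  4   | van | red | swimming | pasta
  5   | sedan | blue | tennis | sushi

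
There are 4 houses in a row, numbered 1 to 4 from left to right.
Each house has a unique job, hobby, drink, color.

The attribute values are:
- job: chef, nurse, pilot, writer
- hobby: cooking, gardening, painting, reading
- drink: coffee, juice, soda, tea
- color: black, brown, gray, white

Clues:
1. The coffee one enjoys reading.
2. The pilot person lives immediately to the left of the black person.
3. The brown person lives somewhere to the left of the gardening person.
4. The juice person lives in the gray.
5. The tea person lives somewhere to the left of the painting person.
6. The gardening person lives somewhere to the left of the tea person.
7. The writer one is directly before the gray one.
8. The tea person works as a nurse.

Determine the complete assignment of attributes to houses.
Solution:

House | Job | Hobby | Drink | Color
-----------------------------------
  1   | writer | reading | coffee | brown
  2   | pilot | gardening | juice | gray
  3   | nurse | cooking | tea | black
  4   | chef | painting | soda | white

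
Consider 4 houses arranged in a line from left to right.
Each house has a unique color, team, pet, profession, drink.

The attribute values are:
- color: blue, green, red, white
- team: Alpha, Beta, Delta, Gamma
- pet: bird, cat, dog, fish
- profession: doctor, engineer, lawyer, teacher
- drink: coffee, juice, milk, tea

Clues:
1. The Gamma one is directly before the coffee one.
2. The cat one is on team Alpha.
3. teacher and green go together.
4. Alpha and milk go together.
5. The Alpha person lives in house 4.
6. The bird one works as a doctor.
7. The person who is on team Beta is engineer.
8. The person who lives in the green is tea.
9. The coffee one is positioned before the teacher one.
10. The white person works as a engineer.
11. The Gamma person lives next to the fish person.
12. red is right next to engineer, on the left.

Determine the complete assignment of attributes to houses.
Solution:

House | Color | Team | Pet | Profession | Drink
-----------------------------------------------
  1   | red | Gamma | bird | doctor | juice
  2   | white | Beta | fish | engineer | coffee
  3   | green | Delta | dog | teacher | tea
  4   | blue | Alpha | cat | lawyer | milk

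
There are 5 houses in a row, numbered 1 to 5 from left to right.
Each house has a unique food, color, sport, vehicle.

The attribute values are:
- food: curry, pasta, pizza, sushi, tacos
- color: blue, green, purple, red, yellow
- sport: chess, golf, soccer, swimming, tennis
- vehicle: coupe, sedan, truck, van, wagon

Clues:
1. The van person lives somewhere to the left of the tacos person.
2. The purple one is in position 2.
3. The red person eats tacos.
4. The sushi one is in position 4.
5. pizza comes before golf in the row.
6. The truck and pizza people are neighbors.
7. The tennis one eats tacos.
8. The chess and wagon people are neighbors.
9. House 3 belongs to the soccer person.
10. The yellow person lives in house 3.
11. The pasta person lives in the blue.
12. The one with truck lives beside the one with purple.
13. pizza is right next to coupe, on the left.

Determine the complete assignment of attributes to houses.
Solution:

House | Food | Color | Sport | Vehicle
--------------------------------------
  1   | pasta | blue | chess | truck
  2   | pizza | purple | swimming | wagon
  3   | curry | yellow | soccer | coupe
  4   | sushi | green | golf | van
  5   | tacos | red | tennis | sedan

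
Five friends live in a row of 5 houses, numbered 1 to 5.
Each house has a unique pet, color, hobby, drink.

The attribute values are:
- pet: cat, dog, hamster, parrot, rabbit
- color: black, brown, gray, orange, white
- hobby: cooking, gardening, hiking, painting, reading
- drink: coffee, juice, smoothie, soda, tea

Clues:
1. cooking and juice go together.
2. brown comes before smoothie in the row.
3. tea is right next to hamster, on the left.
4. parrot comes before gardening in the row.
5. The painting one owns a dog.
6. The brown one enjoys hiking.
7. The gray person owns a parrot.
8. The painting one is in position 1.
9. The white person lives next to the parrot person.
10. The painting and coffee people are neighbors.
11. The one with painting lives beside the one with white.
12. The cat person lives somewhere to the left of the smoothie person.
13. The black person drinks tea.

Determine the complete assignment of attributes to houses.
Solution:

House | Pet | Color | Hobby | Drink
-----------------------------------
  1   | dog | black | painting | tea
  2   | hamster | white | reading | coffee
  3   | parrot | gray | cooking | juice
  4   | cat | brown | hiking | soda
  5   | rabbit | orange | gardening | smoothie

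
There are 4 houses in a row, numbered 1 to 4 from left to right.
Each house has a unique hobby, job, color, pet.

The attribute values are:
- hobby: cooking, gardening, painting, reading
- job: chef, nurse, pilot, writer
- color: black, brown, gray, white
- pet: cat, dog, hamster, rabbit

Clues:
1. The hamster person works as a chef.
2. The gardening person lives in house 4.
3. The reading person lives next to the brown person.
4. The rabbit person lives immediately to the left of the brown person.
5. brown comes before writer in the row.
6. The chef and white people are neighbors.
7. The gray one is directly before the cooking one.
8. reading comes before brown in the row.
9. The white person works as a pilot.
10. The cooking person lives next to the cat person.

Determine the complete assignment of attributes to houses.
Solution:

House | Hobby | Job | Color | Pet
---------------------------------
  1   | reading | nurse | gray | rabbit
  2   | cooking | chef | brown | hamster
  3   | painting | pilot | white | cat
  4   | gardening | writer | black | dog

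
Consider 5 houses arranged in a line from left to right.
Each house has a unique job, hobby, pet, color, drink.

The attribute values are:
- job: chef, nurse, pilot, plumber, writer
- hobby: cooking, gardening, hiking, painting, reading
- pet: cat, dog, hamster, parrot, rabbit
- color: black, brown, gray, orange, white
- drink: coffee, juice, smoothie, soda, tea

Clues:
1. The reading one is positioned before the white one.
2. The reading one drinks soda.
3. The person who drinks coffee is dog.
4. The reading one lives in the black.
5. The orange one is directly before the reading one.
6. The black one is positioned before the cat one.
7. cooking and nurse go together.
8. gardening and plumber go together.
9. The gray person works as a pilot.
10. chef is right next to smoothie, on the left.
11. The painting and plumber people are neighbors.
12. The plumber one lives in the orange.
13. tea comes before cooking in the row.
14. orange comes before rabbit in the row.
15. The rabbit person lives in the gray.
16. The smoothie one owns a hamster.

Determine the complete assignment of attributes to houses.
Solution:

House | Job | Hobby | Pet | Color | Drink
-----------------------------------------
  1   | chef | painting | dog | brown | coffee
  2   | plumber | gardening | hamster | orange | smoothie
  3   | writer | reading | parrot | black | soda
  4   | pilot | hiking | rabbit | gray | tea
  5   | nurse | cooking | cat | white | juice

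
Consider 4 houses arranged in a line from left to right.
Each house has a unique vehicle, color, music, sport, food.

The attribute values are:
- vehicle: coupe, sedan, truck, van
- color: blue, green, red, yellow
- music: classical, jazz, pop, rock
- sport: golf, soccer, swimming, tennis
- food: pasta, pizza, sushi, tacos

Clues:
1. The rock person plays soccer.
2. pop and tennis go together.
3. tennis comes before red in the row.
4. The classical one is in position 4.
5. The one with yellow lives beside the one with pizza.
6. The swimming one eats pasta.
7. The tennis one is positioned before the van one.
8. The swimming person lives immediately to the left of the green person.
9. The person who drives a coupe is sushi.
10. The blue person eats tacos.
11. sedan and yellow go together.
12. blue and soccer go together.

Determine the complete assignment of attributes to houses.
Solution:

House | Vehicle | Color | Music | Sport | Food
----------------------------------------------
  1   | sedan | yellow | jazz | swimming | pasta
  2   | truck | green | pop | tennis | pizza
  3   | van | blue | rock | soccer | tacos
  4   | coupe | red | classical | golf | sushi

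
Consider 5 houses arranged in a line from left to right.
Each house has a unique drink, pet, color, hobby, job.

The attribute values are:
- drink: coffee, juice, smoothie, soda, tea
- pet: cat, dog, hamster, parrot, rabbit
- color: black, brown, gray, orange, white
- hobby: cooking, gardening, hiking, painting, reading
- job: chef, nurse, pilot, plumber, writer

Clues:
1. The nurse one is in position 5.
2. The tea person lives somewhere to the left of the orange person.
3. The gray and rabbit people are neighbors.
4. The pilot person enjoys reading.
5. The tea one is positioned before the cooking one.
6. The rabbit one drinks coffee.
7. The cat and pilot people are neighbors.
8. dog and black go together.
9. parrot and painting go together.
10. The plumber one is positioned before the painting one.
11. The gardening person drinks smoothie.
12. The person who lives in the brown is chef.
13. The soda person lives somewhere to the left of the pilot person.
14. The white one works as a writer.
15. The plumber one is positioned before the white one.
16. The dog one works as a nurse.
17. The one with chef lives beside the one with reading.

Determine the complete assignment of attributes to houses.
Solution:

House | Drink | Pet | Color | Hobby | Job
-----------------------------------------
  1   | soda | cat | brown | hiking | chef
  2   | tea | hamster | gray | reading | pilot
  3   | coffee | rabbit | orange | cooking | plumber
  4   | juice | parrot | white | painting | writer
  5   | smoothie | dog | black | gardening | nurse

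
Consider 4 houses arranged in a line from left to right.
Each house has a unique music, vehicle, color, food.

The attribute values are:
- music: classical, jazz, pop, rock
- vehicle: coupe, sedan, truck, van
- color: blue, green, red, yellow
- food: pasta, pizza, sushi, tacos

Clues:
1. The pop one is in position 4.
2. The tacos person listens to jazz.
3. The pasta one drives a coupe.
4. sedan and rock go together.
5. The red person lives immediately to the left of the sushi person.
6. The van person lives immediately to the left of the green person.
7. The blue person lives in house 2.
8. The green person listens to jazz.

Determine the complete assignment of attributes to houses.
Solution:

House | Music | Vehicle | Color | Food
--------------------------------------
  1   | rock | sedan | red | pizza
  2   | classical | van | blue | sushi
  3   | jazz | truck | green | tacos
  4   | pop | coupe | yellow | pasta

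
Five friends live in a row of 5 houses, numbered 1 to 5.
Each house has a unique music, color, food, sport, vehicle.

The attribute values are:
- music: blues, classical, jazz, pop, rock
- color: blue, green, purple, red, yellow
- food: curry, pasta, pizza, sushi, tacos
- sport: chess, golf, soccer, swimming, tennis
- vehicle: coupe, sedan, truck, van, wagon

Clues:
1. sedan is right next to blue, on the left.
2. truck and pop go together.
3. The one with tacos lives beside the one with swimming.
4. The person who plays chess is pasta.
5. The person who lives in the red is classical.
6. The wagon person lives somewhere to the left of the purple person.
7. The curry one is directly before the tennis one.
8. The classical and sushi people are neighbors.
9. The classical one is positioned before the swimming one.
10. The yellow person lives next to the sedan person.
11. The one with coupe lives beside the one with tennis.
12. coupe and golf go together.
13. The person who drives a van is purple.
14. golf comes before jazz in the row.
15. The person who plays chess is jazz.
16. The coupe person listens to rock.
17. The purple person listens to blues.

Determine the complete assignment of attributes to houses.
Solution:

House | Music | Color | Food | Sport | Vehicle
----------------------------------------------
  1   | rock | yellow | curry | golf | coupe
  2   | classical | red | tacos | tennis | sedan
  3   | pop | blue | sushi | swimming | truck
  4   | jazz | green | pasta | chess | wagon
  5   | blues | purple | pizza | soccer | van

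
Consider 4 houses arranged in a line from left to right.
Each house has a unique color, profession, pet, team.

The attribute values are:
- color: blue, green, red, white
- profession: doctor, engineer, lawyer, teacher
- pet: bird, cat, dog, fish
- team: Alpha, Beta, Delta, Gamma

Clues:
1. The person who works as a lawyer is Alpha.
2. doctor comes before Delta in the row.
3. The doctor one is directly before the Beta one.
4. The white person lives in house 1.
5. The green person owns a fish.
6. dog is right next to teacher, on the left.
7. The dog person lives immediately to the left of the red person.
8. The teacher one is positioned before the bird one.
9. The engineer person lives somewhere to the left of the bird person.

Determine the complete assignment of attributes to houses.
Solution:

House | Color | Profession | Pet | Team
---------------------------------------
  1   | white | doctor | dog | Gamma
  2   | red | teacher | cat | Beta
  3   | green | engineer | fish | Delta
  4   | blue | lawyer | bird | Alpha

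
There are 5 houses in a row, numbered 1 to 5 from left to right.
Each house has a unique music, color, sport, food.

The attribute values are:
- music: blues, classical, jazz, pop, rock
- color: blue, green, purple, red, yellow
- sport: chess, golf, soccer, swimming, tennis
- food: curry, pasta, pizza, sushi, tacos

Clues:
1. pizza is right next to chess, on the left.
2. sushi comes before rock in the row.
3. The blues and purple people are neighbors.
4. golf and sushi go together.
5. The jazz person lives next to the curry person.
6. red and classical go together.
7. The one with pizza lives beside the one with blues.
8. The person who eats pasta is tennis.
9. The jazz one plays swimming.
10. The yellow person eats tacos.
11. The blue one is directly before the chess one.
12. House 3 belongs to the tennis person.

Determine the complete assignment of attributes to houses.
Solution:

House | Music | Color | Sport | Food
------------------------------------
  1   | jazz | blue | swimming | pizza
  2   | blues | green | chess | curry
  3   | pop | purple | tennis | pasta
  4   | classical | red | golf | sushi
  5   | rock | yellow | soccer | tacos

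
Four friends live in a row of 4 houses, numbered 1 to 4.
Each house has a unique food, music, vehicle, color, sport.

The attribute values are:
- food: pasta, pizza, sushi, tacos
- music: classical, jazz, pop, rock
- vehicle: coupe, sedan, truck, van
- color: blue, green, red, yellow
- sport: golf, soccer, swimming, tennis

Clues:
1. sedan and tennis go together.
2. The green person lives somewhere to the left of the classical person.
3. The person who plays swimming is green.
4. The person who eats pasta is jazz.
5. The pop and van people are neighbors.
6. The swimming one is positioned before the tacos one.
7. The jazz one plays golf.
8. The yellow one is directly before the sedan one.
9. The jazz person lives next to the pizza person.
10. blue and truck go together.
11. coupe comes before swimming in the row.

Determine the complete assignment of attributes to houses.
Solution:

House | Food | Music | Vehicle | Color | Sport
----------------------------------------------
  1   | pasta | jazz | coupe | yellow | golf
  2   | pizza | pop | sedan | red | tennis
  3   | sushi | rock | van | green | swimming
  4   | tacos | classical | truck | blue | soccer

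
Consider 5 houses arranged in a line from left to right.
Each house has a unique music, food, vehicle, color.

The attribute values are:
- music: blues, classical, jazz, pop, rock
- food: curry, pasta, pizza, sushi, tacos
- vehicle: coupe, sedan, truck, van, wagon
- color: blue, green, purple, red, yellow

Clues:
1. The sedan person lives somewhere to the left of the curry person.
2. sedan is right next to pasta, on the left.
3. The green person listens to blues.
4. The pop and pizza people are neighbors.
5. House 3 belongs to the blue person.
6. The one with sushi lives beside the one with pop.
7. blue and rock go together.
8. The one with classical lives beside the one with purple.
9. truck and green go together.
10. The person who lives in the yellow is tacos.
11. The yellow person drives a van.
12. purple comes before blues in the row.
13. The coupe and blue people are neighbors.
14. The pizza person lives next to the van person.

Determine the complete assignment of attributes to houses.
Solution:

House | Music | Food | Vehicle | Color
--------------------------------------
  1   | classical | sushi | sedan | red
  2   | pop | pasta | coupe | purple
  3   | rock | pizza | wagon | blue
  4   | jazz | tacos | van | yellow
  5   | blues | curry | truck | green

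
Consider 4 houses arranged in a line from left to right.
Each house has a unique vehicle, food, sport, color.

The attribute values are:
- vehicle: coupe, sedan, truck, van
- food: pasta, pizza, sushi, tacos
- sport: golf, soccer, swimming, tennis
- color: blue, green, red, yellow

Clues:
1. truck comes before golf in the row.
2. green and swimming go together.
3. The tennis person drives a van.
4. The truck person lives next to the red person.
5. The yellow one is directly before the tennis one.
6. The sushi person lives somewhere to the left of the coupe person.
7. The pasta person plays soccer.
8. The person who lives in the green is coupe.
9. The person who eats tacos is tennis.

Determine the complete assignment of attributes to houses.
Solution:

House | Vehicle | Food | Sport | Color
--------------------------------------
  1   | truck | pasta | soccer | yellow
  2   | van | tacos | tennis | red
  3   | sedan | sushi | golf | blue
  4   | coupe | pizza | swimming | green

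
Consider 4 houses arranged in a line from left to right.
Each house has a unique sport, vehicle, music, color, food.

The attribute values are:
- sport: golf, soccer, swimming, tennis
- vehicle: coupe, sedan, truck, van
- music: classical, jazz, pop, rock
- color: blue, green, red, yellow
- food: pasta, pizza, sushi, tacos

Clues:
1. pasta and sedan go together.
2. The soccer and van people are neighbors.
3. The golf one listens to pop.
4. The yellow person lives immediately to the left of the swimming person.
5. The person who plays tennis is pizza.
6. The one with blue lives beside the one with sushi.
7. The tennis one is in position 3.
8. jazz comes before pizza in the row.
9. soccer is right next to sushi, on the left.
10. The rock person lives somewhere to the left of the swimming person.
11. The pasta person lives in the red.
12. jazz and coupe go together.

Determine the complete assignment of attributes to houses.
Solution:

House | Sport | Vehicle | Music | Color | Food
----------------------------------------------
  1   | soccer | coupe | jazz | blue | tacos
  2   | golf | van | pop | green | sushi
  3   | tennis | truck | rock | yellow | pizza
  4   | swimming | sedan | classical | red | pasta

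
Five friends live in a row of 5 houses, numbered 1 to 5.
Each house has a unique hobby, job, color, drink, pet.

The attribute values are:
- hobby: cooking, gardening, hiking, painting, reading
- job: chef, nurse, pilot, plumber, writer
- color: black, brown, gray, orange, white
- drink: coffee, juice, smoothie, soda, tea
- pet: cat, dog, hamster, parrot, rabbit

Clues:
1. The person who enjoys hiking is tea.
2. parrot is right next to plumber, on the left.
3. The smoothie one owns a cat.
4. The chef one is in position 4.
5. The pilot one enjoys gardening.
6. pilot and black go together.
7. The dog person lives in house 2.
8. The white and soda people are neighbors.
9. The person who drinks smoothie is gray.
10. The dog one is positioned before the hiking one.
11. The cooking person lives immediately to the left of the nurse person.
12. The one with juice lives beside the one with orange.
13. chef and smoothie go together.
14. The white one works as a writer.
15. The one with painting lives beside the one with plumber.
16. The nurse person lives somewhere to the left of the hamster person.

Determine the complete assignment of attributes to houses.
Solution:

House | Hobby | Job | Color | Drink | Pet
-----------------------------------------
  1   | painting | writer | white | juice | parrot
  2   | cooking | plumber | orange | soda | dog
  3   | hiking | nurse | brown | tea | rabbit
  4   | reading | chef | gray | smoothie | cat
  5   | gardening | pilot | black | coffee | hamster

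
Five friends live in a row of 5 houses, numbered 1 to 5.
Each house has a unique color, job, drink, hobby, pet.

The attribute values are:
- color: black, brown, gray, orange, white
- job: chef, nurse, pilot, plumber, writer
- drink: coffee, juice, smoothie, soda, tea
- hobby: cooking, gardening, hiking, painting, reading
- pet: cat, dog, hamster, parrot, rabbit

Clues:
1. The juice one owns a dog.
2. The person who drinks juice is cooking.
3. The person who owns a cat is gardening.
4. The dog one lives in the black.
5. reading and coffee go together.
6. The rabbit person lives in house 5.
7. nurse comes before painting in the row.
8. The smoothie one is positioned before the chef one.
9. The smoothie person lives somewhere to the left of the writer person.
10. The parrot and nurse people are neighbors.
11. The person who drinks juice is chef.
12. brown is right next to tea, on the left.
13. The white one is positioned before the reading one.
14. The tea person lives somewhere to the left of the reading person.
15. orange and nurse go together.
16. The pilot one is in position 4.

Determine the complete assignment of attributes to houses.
Solution:

House | Color | Job | Drink | Hobby | Pet
-----------------------------------------
  1   | brown | plumber | smoothie | hiking | parrot
  2   | orange | nurse | tea | gardening | cat
  3   | black | chef | juice | cooking | dog
  4   | white | pilot | soda | painting | hamster
  5   | gray | writer | coffee | reading | rabbit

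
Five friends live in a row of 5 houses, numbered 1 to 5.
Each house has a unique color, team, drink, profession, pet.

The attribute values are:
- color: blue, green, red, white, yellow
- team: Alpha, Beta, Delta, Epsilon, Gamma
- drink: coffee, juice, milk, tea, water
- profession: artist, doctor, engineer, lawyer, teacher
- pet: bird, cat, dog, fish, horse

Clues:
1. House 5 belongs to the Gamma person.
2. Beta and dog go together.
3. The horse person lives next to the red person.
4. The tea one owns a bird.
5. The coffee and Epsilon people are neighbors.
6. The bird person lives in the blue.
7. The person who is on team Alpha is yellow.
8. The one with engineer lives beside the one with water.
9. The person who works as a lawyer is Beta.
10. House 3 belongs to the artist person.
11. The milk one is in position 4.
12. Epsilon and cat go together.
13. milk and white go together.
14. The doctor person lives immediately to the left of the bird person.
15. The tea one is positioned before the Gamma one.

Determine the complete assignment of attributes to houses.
Solution:

House | Color | Team | Drink | Profession | Pet
-----------------------------------------------
  1   | yellow | Alpha | coffee | engineer | horse
  2   | red | Epsilon | water | doctor | cat
  3   | blue | Delta | tea | artist | bird
  4   | white | Beta | milk | lawyer | dog
  5   | green | Gamma | juice | teacher | fish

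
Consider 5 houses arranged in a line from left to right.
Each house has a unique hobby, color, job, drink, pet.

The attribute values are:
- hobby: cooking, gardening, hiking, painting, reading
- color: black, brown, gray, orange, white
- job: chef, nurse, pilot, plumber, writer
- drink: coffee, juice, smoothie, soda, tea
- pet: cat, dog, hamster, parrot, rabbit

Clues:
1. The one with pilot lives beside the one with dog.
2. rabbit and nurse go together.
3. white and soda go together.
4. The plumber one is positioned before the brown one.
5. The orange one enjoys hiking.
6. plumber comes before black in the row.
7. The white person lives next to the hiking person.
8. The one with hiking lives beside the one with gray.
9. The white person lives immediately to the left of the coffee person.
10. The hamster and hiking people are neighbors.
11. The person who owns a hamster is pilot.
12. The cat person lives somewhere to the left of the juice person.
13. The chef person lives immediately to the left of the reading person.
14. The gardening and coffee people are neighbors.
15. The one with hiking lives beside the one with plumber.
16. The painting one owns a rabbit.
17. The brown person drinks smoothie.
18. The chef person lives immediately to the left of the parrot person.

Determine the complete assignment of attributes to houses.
Solution:

House | Hobby | Color | Job | Drink | Pet
-----------------------------------------
  1   | gardening | white | pilot | soda | hamster
  2   | hiking | orange | chef | coffee | dog
  3   | reading | gray | plumber | tea | parrot
  4   | cooking | brown | writer | smoothie | cat
  5   | painting | black | nurse | juice | rabbit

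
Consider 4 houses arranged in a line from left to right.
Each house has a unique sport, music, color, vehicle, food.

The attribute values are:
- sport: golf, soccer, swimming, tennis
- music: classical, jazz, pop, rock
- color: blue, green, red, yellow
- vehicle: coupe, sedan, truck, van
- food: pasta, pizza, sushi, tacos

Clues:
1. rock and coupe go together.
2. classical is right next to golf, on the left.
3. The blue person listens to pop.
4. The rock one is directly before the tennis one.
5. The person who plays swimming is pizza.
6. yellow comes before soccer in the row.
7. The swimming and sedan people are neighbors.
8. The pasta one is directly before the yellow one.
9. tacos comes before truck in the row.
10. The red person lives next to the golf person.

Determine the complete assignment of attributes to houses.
Solution:

House | Sport | Music | Color | Vehicle | Food
----------------------------------------------
  1   | swimming | rock | green | coupe | pizza
  2   | tennis | classical | red | sedan | pasta
  3   | golf | jazz | yellow | van | tacos
  4   | soccer | pop | blue | truck | sushi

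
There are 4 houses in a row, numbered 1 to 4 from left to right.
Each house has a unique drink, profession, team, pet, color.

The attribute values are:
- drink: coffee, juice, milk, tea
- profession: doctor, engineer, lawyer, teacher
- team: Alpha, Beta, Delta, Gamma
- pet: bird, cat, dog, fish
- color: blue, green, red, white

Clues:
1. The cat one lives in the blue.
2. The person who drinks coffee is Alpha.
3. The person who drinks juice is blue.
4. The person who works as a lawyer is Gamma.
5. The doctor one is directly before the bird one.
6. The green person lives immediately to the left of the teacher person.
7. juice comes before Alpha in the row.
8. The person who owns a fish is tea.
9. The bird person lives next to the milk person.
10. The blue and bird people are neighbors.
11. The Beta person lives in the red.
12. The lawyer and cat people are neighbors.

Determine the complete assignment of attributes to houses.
Solution:

House | Drink | Profession | Team | Pet | Color
-----------------------------------------------
  1   | tea | lawyer | Gamma | fish | white
  2   | juice | doctor | Delta | cat | blue
  3   | coffee | engineer | Alpha | bird | green
  4   | milk | teacher | Beta | dog | red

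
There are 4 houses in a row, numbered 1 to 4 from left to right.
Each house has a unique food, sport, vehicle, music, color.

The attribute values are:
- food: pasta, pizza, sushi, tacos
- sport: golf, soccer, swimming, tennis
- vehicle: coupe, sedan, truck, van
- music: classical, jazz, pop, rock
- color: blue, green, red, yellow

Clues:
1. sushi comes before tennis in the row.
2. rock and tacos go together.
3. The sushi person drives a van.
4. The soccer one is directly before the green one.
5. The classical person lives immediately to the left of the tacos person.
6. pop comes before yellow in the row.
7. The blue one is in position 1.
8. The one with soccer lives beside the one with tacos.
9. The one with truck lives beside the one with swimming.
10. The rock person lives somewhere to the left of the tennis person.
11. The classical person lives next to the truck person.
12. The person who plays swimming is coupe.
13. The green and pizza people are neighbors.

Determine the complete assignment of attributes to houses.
Solution:

House | Food | Sport | Vehicle | Music | Color
----------------------------------------------
  1   | sushi | soccer | van | classical | blue
  2   | tacos | golf | truck | rock | green
  3   | pizza | swimming | coupe | pop | red
  4   | pasta | tennis | sedan | jazz | yellow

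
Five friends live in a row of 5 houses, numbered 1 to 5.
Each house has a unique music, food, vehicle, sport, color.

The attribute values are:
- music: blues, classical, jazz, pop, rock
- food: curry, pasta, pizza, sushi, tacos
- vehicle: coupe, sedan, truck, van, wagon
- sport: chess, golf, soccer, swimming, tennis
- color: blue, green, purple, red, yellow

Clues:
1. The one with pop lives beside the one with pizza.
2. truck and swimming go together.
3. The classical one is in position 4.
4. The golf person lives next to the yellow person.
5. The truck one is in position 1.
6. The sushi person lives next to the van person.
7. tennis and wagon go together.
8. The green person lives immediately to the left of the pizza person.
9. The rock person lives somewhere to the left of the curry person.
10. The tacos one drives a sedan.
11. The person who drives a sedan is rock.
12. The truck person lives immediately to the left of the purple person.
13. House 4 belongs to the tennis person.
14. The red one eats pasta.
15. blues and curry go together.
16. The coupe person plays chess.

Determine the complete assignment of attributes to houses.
Solution:

House | Music | Food | Vehicle | Sport | Color
----------------------------------------------
  1   | pop | sushi | truck | swimming | green
  2   | jazz | pizza | van | golf | purple
  3   | rock | tacos | sedan | soccer | yellow
  4   | classical | pasta | wagon | tennis | red
  5   | blues | curry | coupe | chess | blue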